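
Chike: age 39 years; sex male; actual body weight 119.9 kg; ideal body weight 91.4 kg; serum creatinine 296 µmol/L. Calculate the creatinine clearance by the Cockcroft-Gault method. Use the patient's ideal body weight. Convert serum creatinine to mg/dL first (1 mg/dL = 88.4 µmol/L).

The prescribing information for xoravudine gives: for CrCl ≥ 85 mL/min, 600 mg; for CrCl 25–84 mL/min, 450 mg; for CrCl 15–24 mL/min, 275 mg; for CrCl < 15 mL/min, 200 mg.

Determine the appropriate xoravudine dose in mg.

450 mg

SCr = 296 / 88.4 = 3.348 mg/dL
CrCl = (140 − 39) × 91.4 / (72 × 3.348) = 9231.4 / 241.06 ≈ 38.3 mL/min
CrCl ≈ 38 mL/min → bracket 25–84 mL/min.
Dose for this bracket: 450 mg.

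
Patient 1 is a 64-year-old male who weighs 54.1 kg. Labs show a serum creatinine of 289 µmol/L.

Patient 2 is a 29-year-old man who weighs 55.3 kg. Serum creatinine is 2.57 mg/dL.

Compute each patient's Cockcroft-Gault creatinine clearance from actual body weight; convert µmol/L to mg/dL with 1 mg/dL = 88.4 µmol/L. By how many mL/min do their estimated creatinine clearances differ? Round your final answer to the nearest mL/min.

16 mL/min

Patient 1: SCr = 289 / 88.4 = 3.269 mg/dL
Patient 1: CrCl = (140 − 64) × 54.1 / (72 × 3.269) = 4111.6 / 235.37 ≈ 17.5 mL/min
Patient 2: CrCl = (140 − 29) × 55.3 / (72 × 2.57) = 6138.3 / 185.04 ≈ 33.2 mL/min
|17.5 − 33.2| = 15.7 mL/min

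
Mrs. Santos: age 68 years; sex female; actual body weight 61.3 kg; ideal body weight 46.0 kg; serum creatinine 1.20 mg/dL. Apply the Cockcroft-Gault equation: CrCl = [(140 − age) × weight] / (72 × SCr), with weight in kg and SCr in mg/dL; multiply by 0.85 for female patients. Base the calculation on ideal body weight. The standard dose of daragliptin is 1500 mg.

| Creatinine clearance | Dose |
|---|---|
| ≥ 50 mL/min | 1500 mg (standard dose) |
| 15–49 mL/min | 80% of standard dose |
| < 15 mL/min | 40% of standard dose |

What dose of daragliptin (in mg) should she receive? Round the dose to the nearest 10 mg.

1200 mg

CrCl = (140 − 68) × 46 / (72 × 1.2) × 0.85 = 3312.0 / 86.40 × 0.85 ≈ 32.6 mL/min
CrCl ≈ 33 mL/min → bracket 15–49 mL/min.
80% of 1500 mg = 1200 mg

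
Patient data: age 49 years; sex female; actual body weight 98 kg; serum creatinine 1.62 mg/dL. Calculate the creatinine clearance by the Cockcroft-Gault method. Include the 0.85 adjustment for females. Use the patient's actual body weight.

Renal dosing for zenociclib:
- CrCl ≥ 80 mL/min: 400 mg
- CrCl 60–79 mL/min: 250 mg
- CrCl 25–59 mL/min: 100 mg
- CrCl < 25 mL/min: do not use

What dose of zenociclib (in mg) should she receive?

250 mg

CrCl = (140 − 49) × 98 / (72 × 1.62) × 0.85 = 8918.0 / 116.64 × 0.85 ≈ 65.0 mL/min
CrCl ≈ 65 mL/min → bracket 60–79 mL/min.
Dose for this bracket: 250 mg.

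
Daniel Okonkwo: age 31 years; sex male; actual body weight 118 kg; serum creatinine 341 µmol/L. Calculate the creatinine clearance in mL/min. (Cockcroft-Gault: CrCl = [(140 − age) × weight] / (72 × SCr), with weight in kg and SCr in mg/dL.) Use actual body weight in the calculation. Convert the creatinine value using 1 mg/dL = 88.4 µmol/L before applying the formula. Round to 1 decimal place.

46.3 mL/min

SCr = 341 / 88.4 = 3.857 mg/dL
CrCl = (140 − 31) × 118 / (72 × 3.857) = 12862.0 / 277.70 ≈ 46.3 mL/min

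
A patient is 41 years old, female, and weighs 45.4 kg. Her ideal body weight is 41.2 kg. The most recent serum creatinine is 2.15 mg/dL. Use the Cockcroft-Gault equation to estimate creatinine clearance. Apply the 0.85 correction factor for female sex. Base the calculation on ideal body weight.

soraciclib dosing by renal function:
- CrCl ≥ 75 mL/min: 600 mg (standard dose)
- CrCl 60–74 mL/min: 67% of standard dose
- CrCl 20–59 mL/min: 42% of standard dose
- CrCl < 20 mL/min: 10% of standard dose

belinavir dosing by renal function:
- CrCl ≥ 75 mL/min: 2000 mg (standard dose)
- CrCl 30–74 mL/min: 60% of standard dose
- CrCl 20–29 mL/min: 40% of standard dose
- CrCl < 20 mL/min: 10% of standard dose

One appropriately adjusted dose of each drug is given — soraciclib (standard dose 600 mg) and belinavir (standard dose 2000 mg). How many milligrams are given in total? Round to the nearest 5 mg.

CrCl = (140 − 41) × 41.2 / (72 × 2.15) × 0.85 = 4078.8 / 154.80 × 0.85 ≈ 22.4 mL/min
CrCl ≈ 22 mL/min.
soraciclib: 20–59 mL/min → 42% of 600 mg = 252 mg.
belinavir: 20–29 mL/min → 40% of 2000 mg = 800 mg.
Total = 252 + 800 = 1052 mg.

1050 mg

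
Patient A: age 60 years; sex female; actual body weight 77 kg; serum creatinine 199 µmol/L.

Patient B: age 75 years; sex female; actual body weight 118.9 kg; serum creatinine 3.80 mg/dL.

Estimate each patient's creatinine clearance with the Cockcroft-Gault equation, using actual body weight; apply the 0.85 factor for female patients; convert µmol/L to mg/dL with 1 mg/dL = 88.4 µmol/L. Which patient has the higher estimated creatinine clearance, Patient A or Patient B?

Patient A: SCr = 199 / 88.4 = 2.251 mg/dL
Patient A: CrCl = (140 − 60) × 77 / (72 × 2.251) × 0.85 = 6160.0 / 162.07 × 0.85 ≈ 32.3 mL/min
Patient B: CrCl = (140 − 75) × 118.9 / (72 × 3.8) × 0.85 = 7728.5 / 273.60 × 0.85 ≈ 24.0 mL/min
32.3 vs 24.0 mL/min → Patient A is higher.

Patient A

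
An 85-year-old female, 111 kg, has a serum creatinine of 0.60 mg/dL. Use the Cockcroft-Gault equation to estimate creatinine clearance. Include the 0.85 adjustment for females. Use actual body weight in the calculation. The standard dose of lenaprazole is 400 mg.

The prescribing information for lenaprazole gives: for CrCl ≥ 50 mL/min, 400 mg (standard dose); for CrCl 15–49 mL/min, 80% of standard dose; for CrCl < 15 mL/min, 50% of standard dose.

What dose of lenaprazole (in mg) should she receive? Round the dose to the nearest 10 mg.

400 mg

CrCl = (140 − 85) × 111 / (72 × 0.6) × 0.85 = 6105.0 / 43.20 × 0.85 ≈ 120.1 mL/min
CrCl ≈ 120 mL/min → bracket ≥ 50 mL/min.
100% of 400 mg = 400 mg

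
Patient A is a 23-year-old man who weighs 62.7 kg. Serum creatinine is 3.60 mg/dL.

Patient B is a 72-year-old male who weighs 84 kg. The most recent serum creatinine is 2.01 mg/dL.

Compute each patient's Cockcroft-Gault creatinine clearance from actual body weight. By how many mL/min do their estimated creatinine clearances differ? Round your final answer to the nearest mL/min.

Patient A: CrCl = (140 − 23) × 62.7 / (72 × 3.6) = 7335.9 / 259.20 ≈ 28.3 mL/min
Patient B: CrCl = (140 − 72) × 84 / (72 × 2.01) = 5712.0 / 144.72 ≈ 39.5 mL/min
|28.3 − 39.5| = 11.2 mL/min

11 mL/min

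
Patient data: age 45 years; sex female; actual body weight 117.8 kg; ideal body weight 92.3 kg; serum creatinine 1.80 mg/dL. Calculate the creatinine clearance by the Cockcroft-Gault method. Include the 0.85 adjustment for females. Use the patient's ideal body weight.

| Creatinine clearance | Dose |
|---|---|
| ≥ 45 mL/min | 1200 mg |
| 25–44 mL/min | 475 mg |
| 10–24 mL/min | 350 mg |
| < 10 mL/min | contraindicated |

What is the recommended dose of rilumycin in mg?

CrCl = (140 − 45) × 92.3 / (72 × 1.8) × 0.85 = 8768.5 / 129.60 × 0.85 ≈ 57.5 mL/min
CrCl ≈ 58 mL/min → bracket ≥ 45 mL/min.
Dose for this bracket: 1200 mg.

1200 mg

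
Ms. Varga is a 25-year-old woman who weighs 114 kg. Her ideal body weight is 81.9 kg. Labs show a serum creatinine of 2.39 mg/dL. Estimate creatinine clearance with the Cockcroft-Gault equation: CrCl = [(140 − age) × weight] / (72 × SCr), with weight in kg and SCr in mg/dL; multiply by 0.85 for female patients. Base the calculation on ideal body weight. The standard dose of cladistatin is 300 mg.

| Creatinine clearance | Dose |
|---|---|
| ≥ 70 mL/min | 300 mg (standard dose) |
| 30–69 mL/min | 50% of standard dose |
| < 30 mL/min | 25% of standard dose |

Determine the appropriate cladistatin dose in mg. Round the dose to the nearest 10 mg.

CrCl = (140 − 25) × 81.9 / (72 × 2.39) × 0.85 = 9418.5 / 172.08 × 0.85 ≈ 46.5 mL/min
CrCl ≈ 47 mL/min → bracket 30–69 mL/min.
50% of 300 mg = 150 mg

150 mg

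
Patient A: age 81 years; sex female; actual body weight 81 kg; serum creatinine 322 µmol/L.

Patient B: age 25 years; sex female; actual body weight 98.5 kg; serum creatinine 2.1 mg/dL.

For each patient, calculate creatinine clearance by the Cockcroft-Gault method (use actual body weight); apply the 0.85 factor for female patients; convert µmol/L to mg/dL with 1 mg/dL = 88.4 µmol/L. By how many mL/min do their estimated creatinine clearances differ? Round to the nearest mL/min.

48 mL/min

Patient A: SCr = 322 / 88.4 = 3.643 mg/dL
Patient A: CrCl = (140 − 81) × 81 / (72 × 3.643) × 0.85 = 4779.0 / 262.30 × 0.85 ≈ 15.5 mL/min
Patient B: CrCl = (140 − 25) × 98.5 / (72 × 2.1) × 0.85 = 11327.5 / 151.20 × 0.85 ≈ 63.7 mL/min
|15.5 − 63.7| = 48.2 mL/min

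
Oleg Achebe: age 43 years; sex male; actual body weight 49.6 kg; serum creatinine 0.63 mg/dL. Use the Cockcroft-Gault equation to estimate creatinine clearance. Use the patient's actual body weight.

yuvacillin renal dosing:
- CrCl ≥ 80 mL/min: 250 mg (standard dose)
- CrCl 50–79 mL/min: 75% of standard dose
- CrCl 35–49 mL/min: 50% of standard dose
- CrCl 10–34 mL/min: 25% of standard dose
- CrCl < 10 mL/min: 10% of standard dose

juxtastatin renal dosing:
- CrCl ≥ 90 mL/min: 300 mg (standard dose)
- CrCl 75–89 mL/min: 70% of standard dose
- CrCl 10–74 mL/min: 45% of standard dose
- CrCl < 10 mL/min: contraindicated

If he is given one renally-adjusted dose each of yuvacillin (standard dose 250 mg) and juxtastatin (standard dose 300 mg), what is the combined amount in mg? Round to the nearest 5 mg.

CrCl = (140 − 43) × 49.6 / (72 × 0.63) = 4811.2 / 45.36 ≈ 106.1 mL/min
CrCl ≈ 106 mL/min.
yuvacillin: ≥ 80 mL/min → 100% of 250 mg = 250 mg.
juxtastatin: ≥ 90 mL/min → 100% of 300 mg = 300 mg.
Total = 250 + 300 = 550 mg.

550 mg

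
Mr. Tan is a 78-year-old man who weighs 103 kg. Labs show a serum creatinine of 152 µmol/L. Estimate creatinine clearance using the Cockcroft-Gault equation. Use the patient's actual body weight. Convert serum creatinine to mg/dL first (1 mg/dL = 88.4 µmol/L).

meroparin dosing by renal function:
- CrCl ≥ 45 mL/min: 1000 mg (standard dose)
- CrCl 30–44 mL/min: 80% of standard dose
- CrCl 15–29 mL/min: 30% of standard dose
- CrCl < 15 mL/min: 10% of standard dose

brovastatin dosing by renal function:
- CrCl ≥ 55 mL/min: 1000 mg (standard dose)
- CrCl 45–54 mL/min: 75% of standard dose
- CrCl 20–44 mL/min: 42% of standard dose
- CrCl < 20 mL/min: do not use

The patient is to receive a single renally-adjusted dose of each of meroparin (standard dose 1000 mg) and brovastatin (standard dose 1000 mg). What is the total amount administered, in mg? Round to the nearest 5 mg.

1750 mg

SCr = 152 / 88.4 = 1.719 mg/dL
CrCl = (140 − 78) × 103 / (72 × 1.719) = 6386.0 / 123.77 ≈ 51.6 mL/min
CrCl ≈ 52 mL/min.
meroparin: ≥ 45 mL/min → 100% of 1000 mg = 1000 mg.
brovastatin: 45–54 mL/min → 75% of 1000 mg = 750 mg.
Total = 1000 + 750 = 1750 mg.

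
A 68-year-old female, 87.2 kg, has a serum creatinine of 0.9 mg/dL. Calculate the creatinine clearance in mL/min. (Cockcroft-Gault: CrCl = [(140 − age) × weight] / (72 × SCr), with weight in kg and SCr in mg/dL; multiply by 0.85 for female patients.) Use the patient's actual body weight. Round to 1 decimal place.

CrCl = (140 − 68) × 87.2 / (72 × 0.9) × 0.85 = 6278.4 / 64.80 × 0.85 ≈ 82.4 mL/min

82.4 mL/min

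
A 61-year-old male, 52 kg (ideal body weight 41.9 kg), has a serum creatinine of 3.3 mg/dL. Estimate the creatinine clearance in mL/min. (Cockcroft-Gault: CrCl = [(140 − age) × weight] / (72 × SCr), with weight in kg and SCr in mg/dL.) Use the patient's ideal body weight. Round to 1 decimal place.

13.9 mL/min

CrCl = (140 − 61) × 41.9 / (72 × 3.3) = 3310.1 / 237.60 ≈ 13.9 mL/min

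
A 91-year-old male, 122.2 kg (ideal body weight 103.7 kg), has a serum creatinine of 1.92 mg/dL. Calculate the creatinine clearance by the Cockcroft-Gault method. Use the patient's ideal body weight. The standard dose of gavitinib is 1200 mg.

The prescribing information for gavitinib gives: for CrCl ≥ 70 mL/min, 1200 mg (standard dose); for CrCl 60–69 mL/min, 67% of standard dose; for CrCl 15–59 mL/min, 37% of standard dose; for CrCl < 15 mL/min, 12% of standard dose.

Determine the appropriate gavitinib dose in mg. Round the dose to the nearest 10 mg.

440 mg

CrCl = (140 − 91) × 103.7 / (72 × 1.92) = 5081.3 / 138.24 ≈ 36.8 mL/min
CrCl ≈ 37 mL/min → bracket 15–59 mL/min.
37% of 1200 mg = 444 mg → 440 mg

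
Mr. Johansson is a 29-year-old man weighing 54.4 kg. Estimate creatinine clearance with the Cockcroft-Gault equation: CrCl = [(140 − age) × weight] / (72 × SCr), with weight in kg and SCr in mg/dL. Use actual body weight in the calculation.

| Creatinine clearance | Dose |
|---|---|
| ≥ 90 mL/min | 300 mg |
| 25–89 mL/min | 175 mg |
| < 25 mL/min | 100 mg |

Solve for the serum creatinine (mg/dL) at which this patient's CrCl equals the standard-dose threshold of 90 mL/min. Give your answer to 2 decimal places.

0.93 mg/dL

Standard dose requires CrCl ≥ 90 mL/min.
Set (140 − 29) × 54.4 / (72 × SCr) = 90
SCr = (140 − 29) × 54.4 / (72 × 90) = 0.932 mg/dL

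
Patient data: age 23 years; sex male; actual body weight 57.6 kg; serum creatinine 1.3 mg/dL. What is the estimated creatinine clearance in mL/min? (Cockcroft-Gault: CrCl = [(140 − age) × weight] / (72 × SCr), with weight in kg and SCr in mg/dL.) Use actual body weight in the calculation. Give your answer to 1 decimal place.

CrCl = (140 − 23) × 57.6 / (72 × 1.3) = 6739.2 / 93.60 ≈ 72.0 mL/min

72.0 mL/min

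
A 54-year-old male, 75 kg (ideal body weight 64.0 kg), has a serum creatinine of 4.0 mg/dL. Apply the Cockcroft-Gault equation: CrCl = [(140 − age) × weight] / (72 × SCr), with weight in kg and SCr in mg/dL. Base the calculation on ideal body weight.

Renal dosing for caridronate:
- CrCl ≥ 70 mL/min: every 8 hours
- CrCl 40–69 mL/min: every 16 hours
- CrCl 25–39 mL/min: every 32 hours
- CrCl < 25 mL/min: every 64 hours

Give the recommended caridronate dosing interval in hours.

CrCl = (140 − 54) × 64 / (72 × 4) = 5504.0 / 288.00 ≈ 19.1 mL/min
CrCl ≈ 19 mL/min → bracket < 25 mL/min → every 64 hours.

every 64 hours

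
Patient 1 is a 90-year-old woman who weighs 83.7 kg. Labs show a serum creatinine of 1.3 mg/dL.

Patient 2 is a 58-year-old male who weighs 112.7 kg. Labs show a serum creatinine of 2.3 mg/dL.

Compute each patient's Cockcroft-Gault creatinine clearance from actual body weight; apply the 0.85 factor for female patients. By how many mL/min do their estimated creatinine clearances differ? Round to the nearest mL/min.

18 mL/min

Patient 1: CrCl = (140 − 90) × 83.7 / (72 × 1.3) × 0.85 = 4185.0 / 93.60 × 0.85 ≈ 38.0 mL/min
Patient 2: CrCl = (140 − 58) × 112.7 / (72 × 2.3) = 9241.4 / 165.60 ≈ 55.8 mL/min
|38.0 − 55.8| = 17.8 mL/min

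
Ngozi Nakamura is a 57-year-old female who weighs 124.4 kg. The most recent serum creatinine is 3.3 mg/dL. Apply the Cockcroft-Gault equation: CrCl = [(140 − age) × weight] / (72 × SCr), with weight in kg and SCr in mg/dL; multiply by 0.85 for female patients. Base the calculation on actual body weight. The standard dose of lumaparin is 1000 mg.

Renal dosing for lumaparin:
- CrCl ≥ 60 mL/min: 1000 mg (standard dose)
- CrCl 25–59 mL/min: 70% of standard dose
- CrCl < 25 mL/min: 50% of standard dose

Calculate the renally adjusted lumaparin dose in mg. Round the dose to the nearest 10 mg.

700 mg

CrCl = (140 − 57) × 124.4 / (72 × 3.3) × 0.85 = 10325.2 / 237.60 × 0.85 ≈ 36.9 mL/min
CrCl ≈ 37 mL/min → bracket 25–59 mL/min.
70% of 1000 mg = 700 mg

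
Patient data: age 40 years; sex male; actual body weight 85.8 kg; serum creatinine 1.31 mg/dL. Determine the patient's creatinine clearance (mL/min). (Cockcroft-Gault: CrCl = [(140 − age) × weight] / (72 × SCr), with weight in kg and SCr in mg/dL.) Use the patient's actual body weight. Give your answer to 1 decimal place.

91.0 mL/min

CrCl = (140 − 40) × 85.8 / (72 × 1.31) = 8580.0 / 94.32 ≈ 91.0 mL/min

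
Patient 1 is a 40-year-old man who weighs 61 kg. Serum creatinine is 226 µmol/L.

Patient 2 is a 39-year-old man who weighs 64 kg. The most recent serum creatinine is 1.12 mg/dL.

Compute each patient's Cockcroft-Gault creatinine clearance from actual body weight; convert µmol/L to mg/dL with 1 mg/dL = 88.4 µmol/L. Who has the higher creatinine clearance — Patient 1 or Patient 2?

Patient 2

Patient 1: SCr = 226 / 88.4 = 2.557 mg/dL
Patient 1: CrCl = (140 − 40) × 61 / (72 × 2.557) = 6100.0 / 184.10 ≈ 33.1 mL/min
Patient 2: CrCl = (140 − 39) × 64 / (72 × 1.12) = 6464.0 / 80.64 ≈ 80.2 mL/min
33.1 vs 80.2 mL/min → Patient 2 is higher.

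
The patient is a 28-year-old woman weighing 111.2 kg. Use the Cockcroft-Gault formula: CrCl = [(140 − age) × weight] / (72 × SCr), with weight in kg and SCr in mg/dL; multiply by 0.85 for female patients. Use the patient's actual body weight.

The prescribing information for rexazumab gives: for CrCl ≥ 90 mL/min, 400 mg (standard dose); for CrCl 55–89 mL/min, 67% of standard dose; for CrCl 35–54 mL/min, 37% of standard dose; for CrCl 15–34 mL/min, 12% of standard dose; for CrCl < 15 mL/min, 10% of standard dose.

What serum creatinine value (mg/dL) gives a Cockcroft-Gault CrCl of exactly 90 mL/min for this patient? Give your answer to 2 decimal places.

1.63 mg/dL

Standard dose requires CrCl ≥ 90 mL/min.
Set (140 − 28) × 111.2 × 0.85 / (72 × SCr) = 90
SCr = (140 − 28) × 111.2 × 0.85 / (72 × 90) = 1.634 mg/dL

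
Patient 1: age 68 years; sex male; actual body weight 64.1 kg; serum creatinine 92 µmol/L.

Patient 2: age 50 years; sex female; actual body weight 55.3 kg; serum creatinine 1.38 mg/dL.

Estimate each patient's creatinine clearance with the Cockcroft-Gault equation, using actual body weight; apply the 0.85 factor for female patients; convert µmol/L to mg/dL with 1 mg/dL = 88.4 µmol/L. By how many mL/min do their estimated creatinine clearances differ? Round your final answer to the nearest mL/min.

19 mL/min

Patient 1: SCr = 92 / 88.4 = 1.041 mg/dL
Patient 1: CrCl = (140 − 68) × 64.1 / (72 × 1.041) = 4615.2 / 74.95 ≈ 61.6 mL/min
Patient 2: CrCl = (140 − 50) × 55.3 / (72 × 1.38) × 0.85 = 4977.0 / 99.36 × 0.85 ≈ 42.6 mL/min
|61.6 − 42.6| = 19.0 mL/min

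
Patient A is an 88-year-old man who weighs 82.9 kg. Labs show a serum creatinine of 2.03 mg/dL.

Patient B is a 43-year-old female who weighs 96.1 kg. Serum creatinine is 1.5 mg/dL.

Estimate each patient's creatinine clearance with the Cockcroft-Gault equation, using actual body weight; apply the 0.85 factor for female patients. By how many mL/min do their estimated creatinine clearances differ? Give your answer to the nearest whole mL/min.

44 mL/min

Patient A: CrCl = (140 − 88) × 82.9 / (72 × 2.03) = 4310.8 / 146.16 ≈ 29.5 mL/min
Patient B: CrCl = (140 − 43) × 96.1 / (72 × 1.5) × 0.85 = 9321.7 / 108.00 × 0.85 ≈ 73.4 mL/min
|29.5 − 73.4| = 43.9 mL/min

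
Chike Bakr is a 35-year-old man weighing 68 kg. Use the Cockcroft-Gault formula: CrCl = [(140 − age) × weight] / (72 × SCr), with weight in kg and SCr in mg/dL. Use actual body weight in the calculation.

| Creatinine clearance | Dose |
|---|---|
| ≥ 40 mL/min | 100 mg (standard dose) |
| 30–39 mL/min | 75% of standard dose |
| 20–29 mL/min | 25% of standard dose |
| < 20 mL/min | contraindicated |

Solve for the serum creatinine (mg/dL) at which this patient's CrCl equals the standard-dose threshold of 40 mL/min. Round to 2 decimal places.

2.48 mg/dL

Standard dose requires CrCl ≥ 40 mL/min.
Set (140 − 35) × 68 / (72 × SCr) = 40
SCr = (140 − 35) × 68 / (72 × 40) = 2.479 mg/dL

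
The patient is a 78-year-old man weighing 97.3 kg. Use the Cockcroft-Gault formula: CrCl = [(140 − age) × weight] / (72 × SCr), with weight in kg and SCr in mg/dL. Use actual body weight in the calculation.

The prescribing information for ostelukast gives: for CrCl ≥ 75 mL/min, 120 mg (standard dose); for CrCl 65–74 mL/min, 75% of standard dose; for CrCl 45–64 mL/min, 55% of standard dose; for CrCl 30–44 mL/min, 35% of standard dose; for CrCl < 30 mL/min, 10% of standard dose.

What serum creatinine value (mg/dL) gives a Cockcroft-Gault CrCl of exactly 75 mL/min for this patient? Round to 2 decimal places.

Standard dose requires CrCl ≥ 75 mL/min.
Set (140 − 78) × 97.3 / (72 × SCr) = 75
SCr = (140 − 78) × 97.3 / (72 × 75) = 1.117 mg/dL

1.12 mg/dL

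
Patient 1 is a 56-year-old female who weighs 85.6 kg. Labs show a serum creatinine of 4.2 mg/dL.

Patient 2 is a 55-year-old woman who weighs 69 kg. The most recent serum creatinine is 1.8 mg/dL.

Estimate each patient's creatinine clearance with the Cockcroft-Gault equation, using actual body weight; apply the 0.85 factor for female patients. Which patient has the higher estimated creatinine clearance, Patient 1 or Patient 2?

Patient 1: CrCl = (140 − 56) × 85.6 / (72 × 4.2) × 0.85 = 7190.4 / 302.40 × 0.85 ≈ 20.2 mL/min
Patient 2: CrCl = (140 − 55) × 69 / (72 × 1.8) × 0.85 = 5865.0 / 129.60 × 0.85 ≈ 38.5 mL/min
20.2 vs 38.5 mL/min → Patient 2 is higher.

Patient 2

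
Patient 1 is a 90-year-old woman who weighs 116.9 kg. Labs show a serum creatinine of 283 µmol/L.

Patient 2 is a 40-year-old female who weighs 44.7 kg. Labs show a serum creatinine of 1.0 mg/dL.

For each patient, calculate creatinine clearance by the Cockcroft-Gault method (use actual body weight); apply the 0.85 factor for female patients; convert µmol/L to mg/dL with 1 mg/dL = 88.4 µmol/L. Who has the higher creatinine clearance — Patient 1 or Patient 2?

Patient 1: SCr = 283 / 88.4 = 3.201 mg/dL
Patient 1: CrCl = (140 − 90) × 116.9 / (72 × 3.201) × 0.85 = 5845.0 / 230.47 × 0.85 ≈ 21.6 mL/min
Patient 2: CrCl = (140 − 40) × 44.7 / (72 × 1) × 0.85 = 4470.0 / 72.00 × 0.85 ≈ 52.8 mL/min
21.6 vs 52.8 mL/min → Patient 2 is higher.

Patient 2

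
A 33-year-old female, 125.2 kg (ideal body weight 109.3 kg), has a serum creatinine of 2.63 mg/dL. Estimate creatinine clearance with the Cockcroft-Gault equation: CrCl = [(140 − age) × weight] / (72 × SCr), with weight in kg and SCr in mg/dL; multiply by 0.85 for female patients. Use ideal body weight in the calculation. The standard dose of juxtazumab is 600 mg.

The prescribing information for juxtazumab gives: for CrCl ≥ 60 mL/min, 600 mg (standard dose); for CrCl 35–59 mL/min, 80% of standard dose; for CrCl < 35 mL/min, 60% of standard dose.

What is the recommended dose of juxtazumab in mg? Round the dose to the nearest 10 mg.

CrCl = (140 − 33) × 109.3 / (72 × 2.63) × 0.85 = 11695.1 / 189.36 × 0.85 ≈ 52.5 mL/min
CrCl ≈ 52 mL/min → bracket 35–59 mL/min.
80% of 600 mg = 480 mg

480 mg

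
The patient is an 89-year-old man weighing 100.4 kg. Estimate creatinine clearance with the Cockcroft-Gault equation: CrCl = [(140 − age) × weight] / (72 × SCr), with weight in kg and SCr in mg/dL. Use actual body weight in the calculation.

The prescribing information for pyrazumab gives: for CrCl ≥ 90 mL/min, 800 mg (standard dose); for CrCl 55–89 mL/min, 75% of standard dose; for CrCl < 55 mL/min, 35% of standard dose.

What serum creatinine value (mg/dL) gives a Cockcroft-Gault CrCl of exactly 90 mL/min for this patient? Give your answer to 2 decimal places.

Standard dose requires CrCl ≥ 90 mL/min.
Set (140 − 89) × 100.4 / (72 × SCr) = 90
SCr = (140 − 89) × 100.4 / (72 × 90) = 0.790 mg/dL

0.79 mg/dL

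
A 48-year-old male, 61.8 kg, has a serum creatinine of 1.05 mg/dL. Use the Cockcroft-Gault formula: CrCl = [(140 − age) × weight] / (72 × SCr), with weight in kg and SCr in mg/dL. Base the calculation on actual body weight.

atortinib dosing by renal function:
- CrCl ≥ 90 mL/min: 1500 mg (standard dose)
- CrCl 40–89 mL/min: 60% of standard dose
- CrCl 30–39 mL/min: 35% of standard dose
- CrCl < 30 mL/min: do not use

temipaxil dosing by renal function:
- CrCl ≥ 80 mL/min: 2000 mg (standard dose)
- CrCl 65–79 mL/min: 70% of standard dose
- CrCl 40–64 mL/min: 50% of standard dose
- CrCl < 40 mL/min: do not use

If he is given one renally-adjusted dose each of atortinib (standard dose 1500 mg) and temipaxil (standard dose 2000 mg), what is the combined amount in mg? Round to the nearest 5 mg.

CrCl = (140 − 48) × 61.8 / (72 × 1.05) = 5685.6 / 75.60 ≈ 75.2 mL/min
CrCl ≈ 75 mL/min.
atortinib: 40–89 mL/min → 60% of 1500 mg = 900 mg.
temipaxil: 65–79 mL/min → 70% of 2000 mg = 1400 mg.
Total = 900 + 1400 = 2300 mg.

2300 mg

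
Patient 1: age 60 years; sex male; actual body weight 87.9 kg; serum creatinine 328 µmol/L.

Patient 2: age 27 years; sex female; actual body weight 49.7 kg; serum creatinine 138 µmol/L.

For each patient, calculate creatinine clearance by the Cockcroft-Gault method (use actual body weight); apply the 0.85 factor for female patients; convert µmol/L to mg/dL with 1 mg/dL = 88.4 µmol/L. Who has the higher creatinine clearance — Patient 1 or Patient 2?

Patient 2

Patient 1: SCr = 328 / 88.4 = 3.71 mg/dL
Patient 1: CrCl = (140 − 60) × 87.9 / (72 × 3.71) = 7032.0 / 267.12 ≈ 26.3 mL/min
Patient 2: SCr = 138 / 88.4 = 1.561 mg/dL
Patient 2: CrCl = (140 − 27) × 49.7 / (72 × 1.561) × 0.85 = 5616.1 / 112.39 × 0.85 ≈ 42.5 mL/min
26.3 vs 42.5 mL/min → Patient 2 is higher.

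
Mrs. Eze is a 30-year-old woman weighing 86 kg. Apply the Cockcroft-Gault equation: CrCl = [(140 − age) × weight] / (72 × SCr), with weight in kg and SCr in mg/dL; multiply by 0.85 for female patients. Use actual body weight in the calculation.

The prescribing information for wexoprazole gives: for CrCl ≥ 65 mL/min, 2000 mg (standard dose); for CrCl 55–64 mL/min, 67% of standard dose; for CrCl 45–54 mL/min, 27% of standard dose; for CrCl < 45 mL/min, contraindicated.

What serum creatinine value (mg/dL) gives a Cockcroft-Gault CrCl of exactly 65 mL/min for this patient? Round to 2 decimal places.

1.72 mg/dL

Standard dose requires CrCl ≥ 65 mL/min.
Set (140 − 30) × 86 × 0.85 / (72 × SCr) = 65
SCr = (140 − 30) × 86 × 0.85 / (72 × 65) = 1.718 mg/dL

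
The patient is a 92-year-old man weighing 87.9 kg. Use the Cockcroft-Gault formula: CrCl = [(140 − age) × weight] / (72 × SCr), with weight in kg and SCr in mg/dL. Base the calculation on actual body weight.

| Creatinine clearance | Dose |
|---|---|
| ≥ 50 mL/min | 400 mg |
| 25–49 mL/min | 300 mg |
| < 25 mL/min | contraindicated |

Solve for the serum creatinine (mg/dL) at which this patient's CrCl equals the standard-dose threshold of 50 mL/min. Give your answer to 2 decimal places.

1.17 mg/dL

Standard dose requires CrCl ≥ 50 mL/min.
Set (140 − 92) × 87.9 / (72 × SCr) = 50
SCr = (140 − 92) × 87.9 / (72 × 50) = 1.172 mg/dL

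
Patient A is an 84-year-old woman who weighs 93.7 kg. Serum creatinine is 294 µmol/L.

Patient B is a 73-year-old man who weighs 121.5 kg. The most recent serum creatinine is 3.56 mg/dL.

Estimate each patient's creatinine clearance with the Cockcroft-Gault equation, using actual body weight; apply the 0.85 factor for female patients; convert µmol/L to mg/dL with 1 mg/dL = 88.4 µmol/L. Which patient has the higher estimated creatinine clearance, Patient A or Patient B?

Patient A: SCr = 294 / 88.4 = 3.326 mg/dL
Patient A: CrCl = (140 − 84) × 93.7 / (72 × 3.326) × 0.85 = 5247.2 / 239.47 × 0.85 ≈ 18.6 mL/min
Patient B: CrCl = (140 − 73) × 121.5 / (72 × 3.56) = 8140.5 / 256.32 ≈ 31.8 mL/min
18.6 vs 31.8 mL/min → Patient B is higher.

Patient B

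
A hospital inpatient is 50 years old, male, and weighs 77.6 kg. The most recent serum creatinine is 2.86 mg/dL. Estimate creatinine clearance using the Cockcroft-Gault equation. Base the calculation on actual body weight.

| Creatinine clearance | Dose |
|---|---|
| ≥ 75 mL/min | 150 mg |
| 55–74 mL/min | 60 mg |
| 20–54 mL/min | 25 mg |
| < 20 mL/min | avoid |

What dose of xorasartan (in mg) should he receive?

CrCl = (140 − 50) × 77.6 / (72 × 2.86) = 6984.0 / 205.92 ≈ 33.9 mL/min
CrCl ≈ 34 mL/min → bracket 20–54 mL/min.
Dose for this bracket: 25 mg.

25 mg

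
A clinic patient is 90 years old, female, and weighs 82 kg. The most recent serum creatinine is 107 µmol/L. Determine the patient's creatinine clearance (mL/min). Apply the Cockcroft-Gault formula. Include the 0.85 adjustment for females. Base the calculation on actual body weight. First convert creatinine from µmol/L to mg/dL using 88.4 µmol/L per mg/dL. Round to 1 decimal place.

SCr = 107 / 88.4 = 1.21 mg/dL
CrCl = (140 − 90) × 82 / (72 × 1.21) × 0.85 = 4100.0 / 87.12 × 0.85 ≈ 40.0 mL/min

40.0 mL/min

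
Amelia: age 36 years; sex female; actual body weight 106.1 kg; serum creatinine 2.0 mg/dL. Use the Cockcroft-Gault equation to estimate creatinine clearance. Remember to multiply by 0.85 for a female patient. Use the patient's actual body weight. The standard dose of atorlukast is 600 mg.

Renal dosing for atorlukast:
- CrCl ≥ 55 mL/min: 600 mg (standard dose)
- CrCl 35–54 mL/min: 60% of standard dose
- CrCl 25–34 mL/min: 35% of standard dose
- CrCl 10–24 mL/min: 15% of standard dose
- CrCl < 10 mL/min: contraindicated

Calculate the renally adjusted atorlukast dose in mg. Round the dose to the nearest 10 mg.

CrCl = (140 − 36) × 106.1 / (72 × 2) × 0.85 = 11034.4 / 144.00 × 0.85 ≈ 65.1 mL/min
CrCl ≈ 65 mL/min → bracket ≥ 55 mL/min.
100% of 600 mg = 600 mg

600 mg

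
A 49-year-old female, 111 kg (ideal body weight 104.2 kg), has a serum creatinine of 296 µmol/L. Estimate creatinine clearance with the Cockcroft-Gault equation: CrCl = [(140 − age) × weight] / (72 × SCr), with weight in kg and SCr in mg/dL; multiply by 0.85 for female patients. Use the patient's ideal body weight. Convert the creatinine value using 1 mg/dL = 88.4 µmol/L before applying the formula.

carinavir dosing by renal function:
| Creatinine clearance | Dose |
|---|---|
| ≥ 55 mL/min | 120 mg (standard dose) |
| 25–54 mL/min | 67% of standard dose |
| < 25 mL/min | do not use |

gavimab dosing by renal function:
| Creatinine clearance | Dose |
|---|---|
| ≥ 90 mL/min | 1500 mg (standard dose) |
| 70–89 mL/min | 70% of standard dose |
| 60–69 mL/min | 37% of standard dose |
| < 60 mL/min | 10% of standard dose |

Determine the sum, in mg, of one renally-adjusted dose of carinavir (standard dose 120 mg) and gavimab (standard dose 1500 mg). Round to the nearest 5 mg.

SCr = 296 / 88.4 = 3.348 mg/dL
CrCl = (140 − 49) × 104.2 / (72 × 3.348) × 0.85 = 9482.2 / 241.06 × 0.85 ≈ 33.4 mL/min
CrCl ≈ 33 mL/min.
carinavir: 25–54 mL/min → 67% of 120 mg = 80.4 mg.
gavimab: < 60 mL/min → 10% of 1500 mg = 150 mg.
Total = 80.4 + 150 = 230.4 mg.

230 mg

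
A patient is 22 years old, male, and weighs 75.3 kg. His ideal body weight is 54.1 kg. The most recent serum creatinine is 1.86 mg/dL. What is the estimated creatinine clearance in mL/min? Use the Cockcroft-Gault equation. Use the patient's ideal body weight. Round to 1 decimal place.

CrCl = (140 − 22) × 54.1 / (72 × 1.86) = 6383.8 / 133.92 ≈ 47.7 mL/min

47.7 mL/min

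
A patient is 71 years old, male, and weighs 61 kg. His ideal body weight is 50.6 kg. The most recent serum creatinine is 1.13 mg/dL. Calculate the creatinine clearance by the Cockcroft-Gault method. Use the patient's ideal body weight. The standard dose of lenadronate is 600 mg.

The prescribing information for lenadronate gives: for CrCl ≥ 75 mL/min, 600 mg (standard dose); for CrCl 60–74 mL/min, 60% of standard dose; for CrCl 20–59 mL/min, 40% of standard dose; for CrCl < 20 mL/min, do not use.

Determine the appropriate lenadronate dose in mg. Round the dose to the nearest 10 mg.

240 mg

CrCl = (140 − 71) × 50.6 / (72 × 1.13) = 3491.4 / 81.36 ≈ 42.9 mL/min
CrCl ≈ 43 mL/min → bracket 20–59 mL/min.
40% of 600 mg = 240 mg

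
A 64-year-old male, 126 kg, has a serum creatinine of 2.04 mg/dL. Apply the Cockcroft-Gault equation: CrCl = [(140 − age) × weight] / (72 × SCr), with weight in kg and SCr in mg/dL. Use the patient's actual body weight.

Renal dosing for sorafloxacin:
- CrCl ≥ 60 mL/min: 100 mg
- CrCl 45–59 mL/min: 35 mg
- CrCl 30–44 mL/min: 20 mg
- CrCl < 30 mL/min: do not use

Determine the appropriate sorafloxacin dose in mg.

100 mg

CrCl = (140 − 64) × 126 / (72 × 2.04) = 9576.0 / 146.88 ≈ 65.2 mL/min
CrCl ≈ 65 mL/min → bracket ≥ 60 mL/min.
Dose for this bracket: 100 mg.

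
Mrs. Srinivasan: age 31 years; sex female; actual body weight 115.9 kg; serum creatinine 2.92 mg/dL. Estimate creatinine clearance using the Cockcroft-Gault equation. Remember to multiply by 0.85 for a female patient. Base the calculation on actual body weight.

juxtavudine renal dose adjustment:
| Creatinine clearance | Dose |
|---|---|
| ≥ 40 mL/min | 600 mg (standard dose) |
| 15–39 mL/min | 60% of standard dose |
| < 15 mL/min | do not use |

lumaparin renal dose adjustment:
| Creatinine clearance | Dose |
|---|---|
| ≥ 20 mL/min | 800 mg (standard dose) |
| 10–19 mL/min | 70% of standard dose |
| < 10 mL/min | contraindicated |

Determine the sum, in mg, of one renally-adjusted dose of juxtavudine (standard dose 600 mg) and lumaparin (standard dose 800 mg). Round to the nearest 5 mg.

1400 mg

CrCl = (140 − 31) × 115.9 / (72 × 2.92) × 0.85 = 12633.1 / 210.24 × 0.85 ≈ 51.1 mL/min
CrCl ≈ 51 mL/min.
juxtavudine: ≥ 40 mL/min → 100% of 600 mg = 600 mg.
lumaparin: ≥ 20 mL/min → 100% of 800 mg = 800 mg.
Total = 600 + 800 = 1400 mg.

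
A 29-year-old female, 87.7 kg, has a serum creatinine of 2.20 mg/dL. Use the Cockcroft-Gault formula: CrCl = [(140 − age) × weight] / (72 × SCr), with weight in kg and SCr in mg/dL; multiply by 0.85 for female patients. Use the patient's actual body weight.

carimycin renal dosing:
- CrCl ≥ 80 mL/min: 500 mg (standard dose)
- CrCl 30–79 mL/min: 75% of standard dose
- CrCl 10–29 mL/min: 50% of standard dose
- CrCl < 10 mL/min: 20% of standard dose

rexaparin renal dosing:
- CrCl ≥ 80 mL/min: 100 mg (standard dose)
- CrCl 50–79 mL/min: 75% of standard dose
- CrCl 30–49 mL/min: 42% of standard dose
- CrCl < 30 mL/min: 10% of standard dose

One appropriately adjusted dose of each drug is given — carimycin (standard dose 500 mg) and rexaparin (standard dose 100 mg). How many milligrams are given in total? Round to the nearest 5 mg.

CrCl = (140 − 29) × 87.7 / (72 × 2.2) × 0.85 = 9734.7 / 158.40 × 0.85 ≈ 52.2 mL/min
CrCl ≈ 52 mL/min.
carimycin: 30–79 mL/min → 75% of 500 mg = 375 mg.
rexaparin: 50–79 mL/min → 75% of 100 mg = 75 mg.
Total = 375 + 75 = 450 mg.

450 mg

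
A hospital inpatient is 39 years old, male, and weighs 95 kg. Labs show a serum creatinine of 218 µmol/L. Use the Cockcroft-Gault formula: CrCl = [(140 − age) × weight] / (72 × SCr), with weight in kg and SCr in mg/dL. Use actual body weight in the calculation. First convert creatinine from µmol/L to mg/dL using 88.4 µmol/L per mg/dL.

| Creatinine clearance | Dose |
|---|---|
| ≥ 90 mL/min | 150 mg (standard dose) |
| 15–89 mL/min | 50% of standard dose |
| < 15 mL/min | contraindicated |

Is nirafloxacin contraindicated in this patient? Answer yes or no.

no

SCr = 218 / 88.4 = 2.466 mg/dL
CrCl = (140 − 39) × 95 / (72 × 2.466) = 9595.0 / 177.55 ≈ 54.0 mL/min
CrCl ≈ 54 mL/min, which is ≥ 15 mL/min.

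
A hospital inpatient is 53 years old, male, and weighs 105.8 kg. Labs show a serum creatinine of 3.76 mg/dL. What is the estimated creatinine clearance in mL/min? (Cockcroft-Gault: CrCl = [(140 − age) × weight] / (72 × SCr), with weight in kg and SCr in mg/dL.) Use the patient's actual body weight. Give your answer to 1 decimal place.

34.0 mL/min

CrCl = (140 − 53) × 105.8 / (72 × 3.76) = 9204.6 / 270.72 ≈ 34.0 mL/min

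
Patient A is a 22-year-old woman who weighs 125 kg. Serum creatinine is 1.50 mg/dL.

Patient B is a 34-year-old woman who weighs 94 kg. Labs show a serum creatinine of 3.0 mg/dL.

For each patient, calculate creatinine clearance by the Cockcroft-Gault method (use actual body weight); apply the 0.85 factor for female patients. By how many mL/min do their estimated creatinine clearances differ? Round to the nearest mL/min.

Patient A: CrCl = (140 − 22) × 125 / (72 × 1.5) × 0.85 = 14750.0 / 108.00 × 0.85 ≈ 116.1 mL/min
Patient B: CrCl = (140 − 34) × 94 / (72 × 3) × 0.85 = 9964.0 / 216.00 × 0.85 ≈ 39.2 mL/min
|116.1 − 39.2| = 76.9 mL/min

77 mL/min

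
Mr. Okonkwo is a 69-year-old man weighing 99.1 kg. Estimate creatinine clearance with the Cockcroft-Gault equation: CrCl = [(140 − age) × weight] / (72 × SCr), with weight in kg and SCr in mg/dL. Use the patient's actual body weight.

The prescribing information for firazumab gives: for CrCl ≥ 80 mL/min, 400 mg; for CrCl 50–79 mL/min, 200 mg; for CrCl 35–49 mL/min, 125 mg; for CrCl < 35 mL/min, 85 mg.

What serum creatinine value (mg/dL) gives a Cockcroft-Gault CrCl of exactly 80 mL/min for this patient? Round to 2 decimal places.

1.22 mg/dL

Standard dose requires CrCl ≥ 80 mL/min.
Set (140 − 69) × 99.1 / (72 × SCr) = 80
SCr = (140 − 69) × 99.1 / (72 × 80) = 1.222 mg/dL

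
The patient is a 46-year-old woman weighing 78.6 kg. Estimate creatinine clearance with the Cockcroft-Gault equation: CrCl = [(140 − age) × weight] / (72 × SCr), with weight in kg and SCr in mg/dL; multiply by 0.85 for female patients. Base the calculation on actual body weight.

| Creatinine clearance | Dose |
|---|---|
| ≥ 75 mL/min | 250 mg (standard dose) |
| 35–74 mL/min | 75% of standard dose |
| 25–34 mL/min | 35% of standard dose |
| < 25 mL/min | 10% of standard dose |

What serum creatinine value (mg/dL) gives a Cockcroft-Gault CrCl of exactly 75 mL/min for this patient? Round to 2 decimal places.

Standard dose requires CrCl ≥ 75 mL/min.
Set (140 − 46) × 78.6 × 0.85 / (72 × SCr) = 75
SCr = (140 − 46) × 78.6 × 0.85 / (72 × 75) = 1.163 mg/dL

1.16 mg/dL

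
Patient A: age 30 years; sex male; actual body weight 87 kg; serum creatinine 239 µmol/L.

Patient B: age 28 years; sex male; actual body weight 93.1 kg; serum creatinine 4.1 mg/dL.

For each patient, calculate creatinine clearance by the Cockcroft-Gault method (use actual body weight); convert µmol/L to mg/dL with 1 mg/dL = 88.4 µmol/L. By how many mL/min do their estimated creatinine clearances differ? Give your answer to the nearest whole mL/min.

Patient A: SCr = 239 / 88.4 = 2.704 mg/dL
Patient A: CrCl = (140 − 30) × 87 / (72 × 2.704) = 9570.0 / 194.69 ≈ 49.2 mL/min
Patient B: CrCl = (140 − 28) × 93.1 / (72 × 4.1) = 10427.2 / 295.20 ≈ 35.3 mL/min
|49.2 − 35.3| = 13.9 mL/min

14 mL/min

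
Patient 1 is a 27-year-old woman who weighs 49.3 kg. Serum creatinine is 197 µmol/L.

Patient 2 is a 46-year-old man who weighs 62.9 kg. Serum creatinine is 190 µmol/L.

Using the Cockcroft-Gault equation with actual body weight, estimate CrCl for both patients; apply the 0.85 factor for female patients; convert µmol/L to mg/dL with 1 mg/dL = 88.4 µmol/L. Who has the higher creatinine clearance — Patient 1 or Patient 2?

Patient 1: SCr = 197 / 88.4 = 2.229 mg/dL
Patient 1: CrCl = (140 − 27) × 49.3 / (72 × 2.229) × 0.85 = 5570.9 / 160.49 × 0.85 ≈ 29.5 mL/min
Patient 2: SCr = 190 / 88.4 = 2.149 mg/dL
Patient 2: CrCl = (140 − 46) × 62.9 / (72 × 2.149) = 5912.6 / 154.73 ≈ 38.2 mL/min
29.5 vs 38.2 mL/min → Patient 2 is higher.

Patient 2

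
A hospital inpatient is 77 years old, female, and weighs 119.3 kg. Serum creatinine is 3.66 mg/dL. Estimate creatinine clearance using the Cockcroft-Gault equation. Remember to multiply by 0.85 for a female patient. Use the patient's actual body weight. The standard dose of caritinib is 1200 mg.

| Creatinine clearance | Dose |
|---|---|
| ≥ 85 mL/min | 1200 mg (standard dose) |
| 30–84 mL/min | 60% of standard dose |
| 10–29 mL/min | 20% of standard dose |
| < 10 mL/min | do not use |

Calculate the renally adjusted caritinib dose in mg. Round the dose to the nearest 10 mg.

240 mg

CrCl = (140 − 77) × 119.3 / (72 × 3.66) × 0.85 = 7515.9 / 263.52 × 0.85 ≈ 24.2 mL/min
CrCl ≈ 24 mL/min → bracket 10–29 mL/min.
20% of 1200 mg = 240 mg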